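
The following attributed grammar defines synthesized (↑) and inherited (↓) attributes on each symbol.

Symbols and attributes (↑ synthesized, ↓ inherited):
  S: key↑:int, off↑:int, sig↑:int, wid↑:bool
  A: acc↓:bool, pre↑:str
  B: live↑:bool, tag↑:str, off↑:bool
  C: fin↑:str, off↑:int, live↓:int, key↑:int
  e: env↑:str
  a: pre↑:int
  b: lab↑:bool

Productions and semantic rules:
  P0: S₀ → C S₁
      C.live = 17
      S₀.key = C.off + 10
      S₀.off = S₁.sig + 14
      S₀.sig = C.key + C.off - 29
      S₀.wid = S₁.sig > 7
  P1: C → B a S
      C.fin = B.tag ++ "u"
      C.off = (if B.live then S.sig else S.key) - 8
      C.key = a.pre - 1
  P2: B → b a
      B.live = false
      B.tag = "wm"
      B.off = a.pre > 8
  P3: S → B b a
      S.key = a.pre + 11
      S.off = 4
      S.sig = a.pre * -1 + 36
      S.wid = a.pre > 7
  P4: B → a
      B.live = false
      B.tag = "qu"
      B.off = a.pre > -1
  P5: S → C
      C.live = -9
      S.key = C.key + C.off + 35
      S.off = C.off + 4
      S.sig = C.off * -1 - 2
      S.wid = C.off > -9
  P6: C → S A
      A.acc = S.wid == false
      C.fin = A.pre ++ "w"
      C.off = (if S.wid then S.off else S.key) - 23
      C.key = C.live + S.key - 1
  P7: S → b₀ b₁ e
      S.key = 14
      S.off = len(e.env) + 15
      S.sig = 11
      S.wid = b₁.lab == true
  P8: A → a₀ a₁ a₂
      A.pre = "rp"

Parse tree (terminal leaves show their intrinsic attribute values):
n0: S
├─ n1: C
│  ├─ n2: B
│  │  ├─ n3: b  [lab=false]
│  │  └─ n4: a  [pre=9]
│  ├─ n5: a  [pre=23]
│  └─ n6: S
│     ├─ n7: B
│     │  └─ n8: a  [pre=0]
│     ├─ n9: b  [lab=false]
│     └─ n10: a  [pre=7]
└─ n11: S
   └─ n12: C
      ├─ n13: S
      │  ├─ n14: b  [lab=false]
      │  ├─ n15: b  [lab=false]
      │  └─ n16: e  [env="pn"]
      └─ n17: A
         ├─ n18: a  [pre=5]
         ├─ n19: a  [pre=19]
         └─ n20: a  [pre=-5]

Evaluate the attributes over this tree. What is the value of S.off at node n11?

1. n1.live = 17  [17]
2. n3.lab = false  [terminal]
3. n4.pre = 9  [terminal]
4. n2.live = false  [false]
5. n2.tag = "wm"  ["wm"]
6. n2.off = true  [a.pre > 8]
7. n5.pre = 23  [terminal]
8. n8.pre = 0  [terminal]
9. n7.live = false  [false]
10. n7.tag = "qu"  ["qu"]
11. n7.off = true  [a.pre > -1]
12. n9.lab = false  [terminal]
13. n10.pre = 7  [terminal]
14. n6.key = 18  [a.pre + 11]
15. n6.off = 4  [4]
16. n6.sig = 29  [a.pre * -1 + 36]
17. n6.wid = false  [a.pre > 7]
18. n1.fin = "wmu"  [B.tag ++ "u"]
19. n1.off = 10  [(if B.live then S.sig else S.key) - 8]
20. n1.key = 22  [a.pre - 1]
21. n12.live = -9  [-9]
22. n14.lab = false  [terminal]
23. n15.lab = false  [terminal]
24. n16.env = "pn"  [terminal]
25. n13.key = 14  [14]
26. n13.off = 17  [len(e.env) + 15]
27. n13.sig = 11  [11]
28. n13.wid = false  [b₁.lab == true]
29. n17.acc = true  [S.wid == false]
30. n18.pre = 5  [terminal]
31. n19.pre = 19  [terminal]
32. n20.pre = -5  [terminal]
33. n17.pre = "rp"  ["rp"]
34. n12.fin = "rpw"  [A.pre ++ "w"]
35. n12.off = -9  [(if S.wid then S.off else S.key) - 23]
36. n12.key = 4  [C.live + S.key - 1]
37. n11.key = 30  [C.key + C.off + 35]
38. n11.off = -5  [C.off + 4]
39. n11.sig = 7  [C.off * -1 - 2]
40. n11.wid = false  [C.off > -9]
41. n0.key = 20  [C.off + 10]
42. n0.off = 21  [S₁.sig + 14]
43. n0.sig = 3  [C.key + C.off - 29]
44. n0.wid = false  [S₁.sig > 7]

-5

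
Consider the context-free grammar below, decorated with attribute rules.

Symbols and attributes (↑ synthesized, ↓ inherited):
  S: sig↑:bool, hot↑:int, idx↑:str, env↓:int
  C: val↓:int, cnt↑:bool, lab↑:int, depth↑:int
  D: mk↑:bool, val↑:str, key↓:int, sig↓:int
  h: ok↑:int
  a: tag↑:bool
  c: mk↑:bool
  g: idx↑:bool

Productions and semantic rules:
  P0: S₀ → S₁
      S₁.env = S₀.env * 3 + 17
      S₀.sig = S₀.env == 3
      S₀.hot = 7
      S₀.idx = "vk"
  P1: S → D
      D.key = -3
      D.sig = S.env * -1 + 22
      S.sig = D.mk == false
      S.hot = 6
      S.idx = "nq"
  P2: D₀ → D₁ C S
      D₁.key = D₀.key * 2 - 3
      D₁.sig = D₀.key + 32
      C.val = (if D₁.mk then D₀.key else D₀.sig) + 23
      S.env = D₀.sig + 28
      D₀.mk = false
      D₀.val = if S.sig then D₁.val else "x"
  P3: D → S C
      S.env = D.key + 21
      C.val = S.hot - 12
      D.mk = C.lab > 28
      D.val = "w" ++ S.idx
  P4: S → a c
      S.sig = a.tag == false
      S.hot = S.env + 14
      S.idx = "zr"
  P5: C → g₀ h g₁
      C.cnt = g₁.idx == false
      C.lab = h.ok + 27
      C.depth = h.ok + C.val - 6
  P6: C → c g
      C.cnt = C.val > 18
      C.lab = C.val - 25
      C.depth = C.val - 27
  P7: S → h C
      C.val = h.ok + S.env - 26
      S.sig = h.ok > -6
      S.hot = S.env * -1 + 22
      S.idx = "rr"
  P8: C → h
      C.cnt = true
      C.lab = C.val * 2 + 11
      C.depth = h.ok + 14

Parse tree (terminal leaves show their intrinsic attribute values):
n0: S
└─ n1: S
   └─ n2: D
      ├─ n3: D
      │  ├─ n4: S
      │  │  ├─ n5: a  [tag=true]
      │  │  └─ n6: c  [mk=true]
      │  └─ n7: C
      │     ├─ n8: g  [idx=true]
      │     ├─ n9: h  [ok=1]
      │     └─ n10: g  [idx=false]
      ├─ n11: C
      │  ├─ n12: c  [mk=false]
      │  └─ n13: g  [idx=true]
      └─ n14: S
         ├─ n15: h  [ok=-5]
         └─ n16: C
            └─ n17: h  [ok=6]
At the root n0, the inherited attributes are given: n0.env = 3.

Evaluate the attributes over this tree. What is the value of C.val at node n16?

-7

1. n0.env = 3  [given at root]
2. n1.env = 26  [S₀.env * 3 + 17]
3. n2.key = -3  [-3]
4. n2.sig = -4  [S.env * -1 + 22]
5. n3.key = -9  [D₀.key * 2 - 3]
6. n3.sig = 29  [D₀.key + 32]
7. n4.env = 12  [D.key + 21]
8. n5.tag = true  [terminal]
9. n6.mk = true  [terminal]
10. n4.sig = false  [a.tag == false]
11. n4.hot = 26  [S.env + 14]
12. n4.idx = "zr"  ["zr"]
13. n7.val = 14  [S.hot - 12]
14. n8.idx = true  [terminal]
15. n9.ok = 1  [terminal]
16. n10.idx = false  [terminal]
17. n7.cnt = true  [g₁.idx == false]
18. n7.lab = 28  [h.ok + 27]
19. n7.depth = 9  [h.ok + C.val - 6]
20. n3.mk = false  [C.lab > 28]
21. n3.val = "wzr"  ["w" ++ S.idx]
22. n11.val = 19  [(if D₁.mk then D₀.key else D₀.sig) + 23]
23. n12.mk = false  [terminal]
24. n13.idx = true  [terminal]
25. n11.cnt = true  [C.val > 18]
26. n11.lab = -6  [C.val - 25]
27. n11.depth = -8  [C.val - 27]
28. n14.env = 24  [D₀.sig + 28]
29. n15.ok = -5  [terminal]
30. n16.val = -7  [h.ok + S.env - 26]
31. n17.ok = 6  [terminal]
32. n16.cnt = true  [true]
33. n16.lab = -3  [C.val * 2 + 11]
34. n16.depth = 20  [h.ok + 14]
35. n14.sig = true  [h.ok > -6]
36. n14.hot = -2  [S.env * -1 + 22]
37. n14.idx = "rr"  ["rr"]
38. n2.mk = false  [false]
39. n2.val = "wzr"  [if S.sig then D₁.val else "x"]
40. n1.sig = true  [D.mk == false]
41. n1.hot = 6  [6]
42. n1.idx = "nq"  ["nq"]
43. n0.sig = true  [S₀.env == 3]
44. n0.hot = 7  [7]
45. n0.idx = "vk"  ["vk"]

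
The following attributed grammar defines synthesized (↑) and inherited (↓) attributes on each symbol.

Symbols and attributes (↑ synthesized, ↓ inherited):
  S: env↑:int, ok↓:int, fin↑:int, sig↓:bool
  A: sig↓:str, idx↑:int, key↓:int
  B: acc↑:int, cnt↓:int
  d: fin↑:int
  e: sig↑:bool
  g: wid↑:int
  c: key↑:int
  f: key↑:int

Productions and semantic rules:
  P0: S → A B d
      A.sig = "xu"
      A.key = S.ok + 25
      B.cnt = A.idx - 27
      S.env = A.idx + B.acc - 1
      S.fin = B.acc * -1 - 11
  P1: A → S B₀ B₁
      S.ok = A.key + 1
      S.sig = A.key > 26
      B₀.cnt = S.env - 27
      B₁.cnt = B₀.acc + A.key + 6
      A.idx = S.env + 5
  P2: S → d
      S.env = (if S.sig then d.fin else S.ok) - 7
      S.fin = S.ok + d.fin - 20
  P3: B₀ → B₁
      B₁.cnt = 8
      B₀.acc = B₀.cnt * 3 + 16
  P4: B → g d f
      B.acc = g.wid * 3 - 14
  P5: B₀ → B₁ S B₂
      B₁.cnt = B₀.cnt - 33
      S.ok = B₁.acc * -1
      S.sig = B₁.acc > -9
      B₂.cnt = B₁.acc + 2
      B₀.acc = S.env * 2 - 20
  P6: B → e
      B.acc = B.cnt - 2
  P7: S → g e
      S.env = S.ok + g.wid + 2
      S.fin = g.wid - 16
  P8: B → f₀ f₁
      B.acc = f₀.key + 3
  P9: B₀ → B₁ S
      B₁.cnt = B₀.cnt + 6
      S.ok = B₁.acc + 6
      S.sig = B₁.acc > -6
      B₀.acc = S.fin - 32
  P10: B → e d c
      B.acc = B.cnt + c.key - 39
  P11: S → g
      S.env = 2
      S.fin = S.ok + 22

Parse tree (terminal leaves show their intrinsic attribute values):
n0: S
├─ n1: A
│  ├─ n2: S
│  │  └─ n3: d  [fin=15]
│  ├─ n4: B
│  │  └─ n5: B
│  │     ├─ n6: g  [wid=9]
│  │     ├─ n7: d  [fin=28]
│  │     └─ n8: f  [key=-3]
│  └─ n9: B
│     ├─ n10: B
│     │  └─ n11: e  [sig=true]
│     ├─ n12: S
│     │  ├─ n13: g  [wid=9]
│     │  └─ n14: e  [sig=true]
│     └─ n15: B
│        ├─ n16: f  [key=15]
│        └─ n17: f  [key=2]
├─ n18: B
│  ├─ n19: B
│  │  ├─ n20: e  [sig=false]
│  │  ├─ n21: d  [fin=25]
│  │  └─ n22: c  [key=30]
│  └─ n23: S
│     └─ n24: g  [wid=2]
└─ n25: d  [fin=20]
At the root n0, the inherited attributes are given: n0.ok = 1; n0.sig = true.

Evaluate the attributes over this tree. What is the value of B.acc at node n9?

1. n0.ok = 1  [given at root]
2. n0.sig = true  [given at root]
3. n1.sig = "xu"  ["xu"]
4. n1.key = 26  [S.ok + 25]
5. n2.ok = 27  [A.key + 1]
6. n2.sig = false  [A.key > 26]
7. n3.fin = 15  [terminal]
8. n2.env = 20  [(if S.sig then d.fin else S.ok) - 7]
9. n2.fin = 22  [S.ok + d.fin - 20]
10. n4.cnt = -7  [S.env - 27]
11. n5.cnt = 8  [8]
12. n6.wid = 9  [terminal]
13. n7.fin = 28  [terminal]
14. n8.key = -3  [terminal]
15. n5.acc = 13  [g.wid * 3 - 14]
16. n4.acc = -5  [B₀.cnt * 3 + 16]
17. n9.cnt = 27  [B₀.acc + A.key + 6]
18. n10.cnt = -6  [B₀.cnt - 33]
19. n11.sig = true  [terminal]
20. n10.acc = -8  [B.cnt - 2]
21. n12.ok = 8  [B₁.acc * -1]
22. n12.sig = true  [B₁.acc > -9]
23. n13.wid = 9  [terminal]
24. n14.sig = true  [terminal]
25. n12.env = 19  [S.ok + g.wid + 2]
26. n12.fin = -7  [g.wid - 16]
27. n15.cnt = -6  [B₁.acc + 2]
28. n16.key = 15  [terminal]
29. n17.key = 2  [terminal]
30. n15.acc = 18  [f₀.key + 3]
31. n9.acc = 18  [S.env * 2 - 20]
32. n1.idx = 25  [S.env + 5]
33. n18.cnt = -2  [A.idx - 27]
34. n19.cnt = 4  [B₀.cnt + 6]
35. n20.sig = false  [terminal]
36. n21.fin = 25  [terminal]
37. n22.key = 30  [terminal]
38. n19.acc = -5  [B.cnt + c.key - 39]
39. n23.ok = 1  [B₁.acc + 6]
40. n23.sig = true  [B₁.acc > -6]
41. n24.wid = 2  [terminal]
42. n23.env = 2  [2]
43. n23.fin = 23  [S.ok + 22]
44. n18.acc = -9  [S.fin - 32]
45. n25.fin = 20  [terminal]
46. n0.env = 15  [A.idx + B.acc - 1]
47. n0.fin = -2  [B.acc * -1 - 11]

18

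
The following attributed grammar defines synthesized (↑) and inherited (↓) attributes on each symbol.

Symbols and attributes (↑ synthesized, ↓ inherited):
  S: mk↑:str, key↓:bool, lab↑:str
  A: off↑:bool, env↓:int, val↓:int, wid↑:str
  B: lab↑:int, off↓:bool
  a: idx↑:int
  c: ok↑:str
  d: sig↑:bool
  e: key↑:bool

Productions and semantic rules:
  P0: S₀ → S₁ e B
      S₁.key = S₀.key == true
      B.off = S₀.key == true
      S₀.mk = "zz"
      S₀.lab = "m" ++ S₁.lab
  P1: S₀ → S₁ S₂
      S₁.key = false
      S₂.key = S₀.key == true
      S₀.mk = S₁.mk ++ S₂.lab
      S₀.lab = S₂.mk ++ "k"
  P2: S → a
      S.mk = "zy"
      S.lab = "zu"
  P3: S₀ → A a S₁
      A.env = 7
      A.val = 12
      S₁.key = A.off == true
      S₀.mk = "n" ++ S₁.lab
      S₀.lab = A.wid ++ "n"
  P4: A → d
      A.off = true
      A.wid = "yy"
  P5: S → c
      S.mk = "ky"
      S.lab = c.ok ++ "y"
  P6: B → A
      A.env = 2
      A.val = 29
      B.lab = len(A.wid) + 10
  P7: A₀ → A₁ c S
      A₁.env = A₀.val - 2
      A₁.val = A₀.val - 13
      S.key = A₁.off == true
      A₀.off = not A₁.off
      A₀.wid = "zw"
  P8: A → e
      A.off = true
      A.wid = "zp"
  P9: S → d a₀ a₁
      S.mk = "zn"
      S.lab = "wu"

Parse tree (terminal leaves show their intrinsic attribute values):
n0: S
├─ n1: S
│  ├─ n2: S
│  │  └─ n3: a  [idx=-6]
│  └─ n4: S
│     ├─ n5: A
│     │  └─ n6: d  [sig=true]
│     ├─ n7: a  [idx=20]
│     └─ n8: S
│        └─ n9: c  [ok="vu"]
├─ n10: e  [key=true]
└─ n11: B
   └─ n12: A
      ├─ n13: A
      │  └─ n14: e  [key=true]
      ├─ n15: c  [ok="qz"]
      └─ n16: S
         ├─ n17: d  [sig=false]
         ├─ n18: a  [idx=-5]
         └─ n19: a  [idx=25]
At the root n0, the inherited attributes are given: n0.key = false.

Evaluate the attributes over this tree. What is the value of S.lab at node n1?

1. n0.key = false  [given at root]
2. n1.key = false  [S₀.key == true]
3. n2.key = false  [false]
4. n3.idx = -6  [terminal]
5. n2.mk = "zy"  ["zy"]
6. n2.lab = "zu"  ["zu"]
7. n4.key = false  [S₀.key == true]
8. n5.env = 7  [7]
9. n5.val = 12  [12]
10. n6.sig = true  [terminal]
11. n5.off = true  [true]
12. n5.wid = "yy"  ["yy"]
13. n7.idx = 20  [terminal]
14. n8.key = true  [A.off == true]
15. n9.ok = "vu"  [terminal]
16. n8.mk = "ky"  ["ky"]
17. n8.lab = "vuy"  [c.ok ++ "y"]
18. n4.mk = "nvuy"  ["n" ++ S₁.lab]
19. n4.lab = "yyn"  [A.wid ++ "n"]
20. n1.mk = "zyyyn"  [S₁.mk ++ S₂.lab]
21. n1.lab = "nvuyk"  [S₂.mk ++ "k"]
22. n10.key = true  [terminal]
23. n11.off = false  [S₀.key == true]
24. n12.env = 2  [2]
25. n12.val = 29  [29]
26. n13.env = 27  [A₀.val - 2]
27. n13.val = 16  [A₀.val - 13]
28. n14.key = true  [terminal]
29. n13.off = true  [true]
30. n13.wid = "zp"  ["zp"]
31. n15.ok = "qz"  [terminal]
32. n16.key = true  [A₁.off == true]
33. n17.sig = false  [terminal]
34. n18.idx = -5  [terminal]
35. n19.idx = 25  [terminal]
36. n16.mk = "zn"  ["zn"]
37. n16.lab = "wu"  ["wu"]
38. n12.off = false  [not A₁.off]
39. n12.wid = "zw"  ["zw"]
40. n11.lab = 12  [len(A.wid) + 10]
41. n0.mk = "zz"  ["zz"]
42. n0.lab = "mnvuyk"  ["m" ++ S₁.lab]

"nvuyk"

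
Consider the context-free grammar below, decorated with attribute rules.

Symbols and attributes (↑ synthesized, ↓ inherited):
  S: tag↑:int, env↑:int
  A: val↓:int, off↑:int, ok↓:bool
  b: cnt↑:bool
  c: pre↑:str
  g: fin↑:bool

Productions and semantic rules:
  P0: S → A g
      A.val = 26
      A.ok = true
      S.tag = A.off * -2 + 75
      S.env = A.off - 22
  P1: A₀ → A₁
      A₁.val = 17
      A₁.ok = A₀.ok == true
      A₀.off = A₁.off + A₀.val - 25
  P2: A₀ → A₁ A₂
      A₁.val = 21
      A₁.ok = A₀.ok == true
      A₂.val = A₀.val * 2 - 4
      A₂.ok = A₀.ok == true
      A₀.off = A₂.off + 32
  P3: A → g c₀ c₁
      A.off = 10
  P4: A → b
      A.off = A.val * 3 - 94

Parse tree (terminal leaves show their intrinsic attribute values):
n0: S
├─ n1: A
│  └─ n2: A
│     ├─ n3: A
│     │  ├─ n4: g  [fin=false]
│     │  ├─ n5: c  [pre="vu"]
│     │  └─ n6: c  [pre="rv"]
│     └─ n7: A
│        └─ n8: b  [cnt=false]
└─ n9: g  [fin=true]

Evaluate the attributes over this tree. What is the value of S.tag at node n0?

17

1. n1.val = 26  [26]
2. n1.ok = true  [true]
3. n2.val = 17  [17]
4. n2.ok = true  [A₀.ok == true]
5. n3.val = 21  [21]
6. n3.ok = true  [A₀.ok == true]
7. n4.fin = false  [terminal]
8. n5.pre = "vu"  [terminal]
9. n6.pre = "rv"  [terminal]
10. n3.off = 10  [10]
11. n7.val = 30  [A₀.val * 2 - 4]
12. n7.ok = true  [A₀.ok == true]
13. n8.cnt = false  [terminal]
14. n7.off = -4  [A.val * 3 - 94]
15. n2.off = 28  [A₂.off + 32]
16. n1.off = 29  [A₁.off + A₀.val - 25]
17. n9.fin = true  [terminal]
18. n0.tag = 17  [A.off * -2 + 75]
19. n0.env = 7  [A.off - 22]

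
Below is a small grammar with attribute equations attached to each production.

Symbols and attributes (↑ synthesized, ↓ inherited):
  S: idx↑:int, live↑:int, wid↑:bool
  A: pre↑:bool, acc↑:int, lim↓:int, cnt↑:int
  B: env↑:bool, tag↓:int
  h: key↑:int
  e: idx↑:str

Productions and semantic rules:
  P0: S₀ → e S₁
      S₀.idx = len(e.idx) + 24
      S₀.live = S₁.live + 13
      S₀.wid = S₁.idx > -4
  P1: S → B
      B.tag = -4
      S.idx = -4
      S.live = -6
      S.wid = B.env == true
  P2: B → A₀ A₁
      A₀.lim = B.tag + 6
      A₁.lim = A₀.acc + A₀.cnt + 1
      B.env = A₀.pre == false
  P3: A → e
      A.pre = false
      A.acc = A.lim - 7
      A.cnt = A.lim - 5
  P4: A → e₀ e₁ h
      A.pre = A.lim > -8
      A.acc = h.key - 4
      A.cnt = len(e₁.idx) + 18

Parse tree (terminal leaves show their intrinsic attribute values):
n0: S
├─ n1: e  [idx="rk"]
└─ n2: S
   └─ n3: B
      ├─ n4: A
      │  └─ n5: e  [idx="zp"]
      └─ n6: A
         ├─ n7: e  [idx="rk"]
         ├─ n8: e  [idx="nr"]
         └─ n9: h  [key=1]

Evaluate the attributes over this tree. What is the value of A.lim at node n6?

-7

1. n1.idx = "rk"  [terminal]
2. n3.tag = -4  [-4]
3. n4.lim = 2  [B.tag + 6]
4. n5.idx = "zp"  [terminal]
5. n4.pre = false  [false]
6. n4.acc = -5  [A.lim - 7]
7. n4.cnt = -3  [A.lim - 5]
8. n6.lim = -7  [A₀.acc + A₀.cnt + 1]
9. n7.idx = "rk"  [terminal]
10. n8.idx = "nr"  [terminal]
11. n9.key = 1  [terminal]
12. n6.pre = true  [A.lim > -8]
13. n6.acc = -3  [h.key - 4]
14. n6.cnt = 20  [len(e₁.idx) + 18]
15. n3.env = true  [A₀.pre == false]
16. n2.idx = -4  [-4]
17. n2.live = -6  [-6]
18. n2.wid = true  [B.env == true]
19. n0.idx = 26  [len(e.idx) + 24]
20. n0.live = 7  [S₁.live + 13]
21. n0.wid = false  [S₁.idx > -4]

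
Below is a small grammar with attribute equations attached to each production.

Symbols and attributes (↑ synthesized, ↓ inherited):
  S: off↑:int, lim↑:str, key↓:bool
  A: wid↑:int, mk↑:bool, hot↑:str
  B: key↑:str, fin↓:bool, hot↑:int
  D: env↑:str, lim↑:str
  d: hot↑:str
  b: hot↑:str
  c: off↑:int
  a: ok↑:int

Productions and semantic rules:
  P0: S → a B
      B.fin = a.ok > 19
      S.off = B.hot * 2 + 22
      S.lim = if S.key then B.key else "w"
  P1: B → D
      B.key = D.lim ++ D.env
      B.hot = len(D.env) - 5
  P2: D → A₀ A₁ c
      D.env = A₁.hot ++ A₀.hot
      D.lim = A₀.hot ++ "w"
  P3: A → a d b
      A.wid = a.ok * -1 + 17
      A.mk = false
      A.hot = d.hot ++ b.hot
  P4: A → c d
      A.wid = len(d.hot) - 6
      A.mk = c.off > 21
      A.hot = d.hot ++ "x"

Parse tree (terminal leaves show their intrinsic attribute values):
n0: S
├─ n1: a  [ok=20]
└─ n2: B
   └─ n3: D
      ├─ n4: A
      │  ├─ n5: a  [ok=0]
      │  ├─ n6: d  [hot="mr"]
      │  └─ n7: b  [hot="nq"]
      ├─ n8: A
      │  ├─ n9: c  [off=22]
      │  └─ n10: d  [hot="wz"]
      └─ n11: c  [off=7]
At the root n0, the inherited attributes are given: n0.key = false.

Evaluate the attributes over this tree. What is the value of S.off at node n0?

1. n0.key = false  [given at root]
2. n1.ok = 20  [terminal]
3. n2.fin = true  [a.ok > 19]
4. n5.ok = 0  [terminal]
5. n6.hot = "mr"  [terminal]
6. n7.hot = "nq"  [terminal]
7. n4.wid = 17  [a.ok * -1 + 17]
8. n4.mk = false  [false]
9. n4.hot = "mrnq"  [d.hot ++ b.hot]
10. n9.off = 22  [terminal]
11. n10.hot = "wz"  [terminal]
12. n8.wid = -4  [len(d.hot) - 6]
13. n8.mk = true  [c.off > 21]
14. n8.hot = "wzx"  [d.hot ++ "x"]
15. n11.off = 7  [terminal]
16. n3.env = "wzxmrnq"  [A₁.hot ++ A₀.hot]
17. n3.lim = "mrnqw"  [A₀.hot ++ "w"]
18. n2.key = "mrnqwwzxmrnq"  [D.lim ++ D.env]
19. n2.hot = 2  [len(D.env) - 5]
20. n0.off = 26  [B.hot * 2 + 22]
21. n0.lim = "w"  [if S.key then B.key else "w"]

26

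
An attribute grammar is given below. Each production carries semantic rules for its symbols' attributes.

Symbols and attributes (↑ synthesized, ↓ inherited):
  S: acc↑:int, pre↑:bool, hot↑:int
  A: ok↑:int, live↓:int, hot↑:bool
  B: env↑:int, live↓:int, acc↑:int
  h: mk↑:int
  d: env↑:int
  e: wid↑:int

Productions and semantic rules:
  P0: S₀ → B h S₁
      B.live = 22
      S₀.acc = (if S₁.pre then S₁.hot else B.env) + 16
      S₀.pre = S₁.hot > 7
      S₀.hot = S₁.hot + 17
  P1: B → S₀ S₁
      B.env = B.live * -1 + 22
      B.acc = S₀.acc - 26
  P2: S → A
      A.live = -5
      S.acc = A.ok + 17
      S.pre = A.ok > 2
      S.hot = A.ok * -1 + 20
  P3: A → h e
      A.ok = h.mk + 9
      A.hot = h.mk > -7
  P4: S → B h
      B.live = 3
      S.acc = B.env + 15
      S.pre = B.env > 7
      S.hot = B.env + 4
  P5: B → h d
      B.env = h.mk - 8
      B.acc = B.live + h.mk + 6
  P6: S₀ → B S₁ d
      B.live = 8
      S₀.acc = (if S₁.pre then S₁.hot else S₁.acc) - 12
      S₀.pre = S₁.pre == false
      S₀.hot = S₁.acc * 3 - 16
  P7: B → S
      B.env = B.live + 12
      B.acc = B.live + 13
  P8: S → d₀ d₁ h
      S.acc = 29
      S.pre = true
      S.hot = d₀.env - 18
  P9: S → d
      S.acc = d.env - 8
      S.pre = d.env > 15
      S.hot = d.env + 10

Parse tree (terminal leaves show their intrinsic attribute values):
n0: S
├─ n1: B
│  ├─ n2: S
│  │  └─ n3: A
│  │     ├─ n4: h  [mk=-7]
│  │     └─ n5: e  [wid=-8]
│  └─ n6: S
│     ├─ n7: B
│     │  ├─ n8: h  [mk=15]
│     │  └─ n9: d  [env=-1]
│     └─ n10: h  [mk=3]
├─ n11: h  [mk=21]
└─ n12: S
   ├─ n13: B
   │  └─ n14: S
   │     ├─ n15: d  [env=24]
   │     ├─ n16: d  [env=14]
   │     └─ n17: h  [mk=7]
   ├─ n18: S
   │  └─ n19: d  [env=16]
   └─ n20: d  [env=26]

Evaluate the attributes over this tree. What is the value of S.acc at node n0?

1. n1.live = 22  [22]
2. n3.live = -5  [-5]
3. n4.mk = -7  [terminal]
4. n5.wid = -8  [terminal]
5. n3.ok = 2  [h.mk + 9]
6. n3.hot = false  [h.mk > -7]
7. n2.acc = 19  [A.ok + 17]
8. n2.pre = false  [A.ok > 2]
9. n2.hot = 18  [A.ok * -1 + 20]
10. n7.live = 3  [3]
11. n8.mk = 15  [terminal]
12. n9.env = -1  [terminal]
13. n7.env = 7  [h.mk - 8]
14. n7.acc = 24  [B.live + h.mk + 6]
15. n10.mk = 3  [terminal]
16. n6.acc = 22  [B.env + 15]
17. n6.pre = false  [B.env > 7]
18. n6.hot = 11  [B.env + 4]
19. n1.env = 0  [B.live * -1 + 22]
20. n1.acc = -7  [S₀.acc - 26]
21. n11.mk = 21  [terminal]
22. n13.live = 8  [8]
23. n15.env = 24  [terminal]
24. n16.env = 14  [terminal]
25. n17.mk = 7  [terminal]
26. n14.acc = 29  [29]
27. n14.pre = true  [true]
28. n14.hot = 6  [d₀.env - 18]
29. n13.env = 20  [B.live + 12]
30. n13.acc = 21  [B.live + 13]
31. n19.env = 16  [terminal]
32. n18.acc = 8  [d.env - 8]
33. n18.pre = true  [d.env > 15]
34. n18.hot = 26  [d.env + 10]
35. n20.env = 26  [terminal]
36. n12.acc = 14  [(if S₁.pre then S₁.hot else S₁.acc) - 12]
37. n12.pre = false  [S₁.pre == false]
38. n12.hot = 8  [S₁.acc * 3 - 16]
39. n0.acc = 16  [(if S₁.pre then S₁.hot else B.env) + 16]
40. n0.pre = true  [S₁.hot > 7]
41. n0.hot = 25  [S₁.hot + 17]

16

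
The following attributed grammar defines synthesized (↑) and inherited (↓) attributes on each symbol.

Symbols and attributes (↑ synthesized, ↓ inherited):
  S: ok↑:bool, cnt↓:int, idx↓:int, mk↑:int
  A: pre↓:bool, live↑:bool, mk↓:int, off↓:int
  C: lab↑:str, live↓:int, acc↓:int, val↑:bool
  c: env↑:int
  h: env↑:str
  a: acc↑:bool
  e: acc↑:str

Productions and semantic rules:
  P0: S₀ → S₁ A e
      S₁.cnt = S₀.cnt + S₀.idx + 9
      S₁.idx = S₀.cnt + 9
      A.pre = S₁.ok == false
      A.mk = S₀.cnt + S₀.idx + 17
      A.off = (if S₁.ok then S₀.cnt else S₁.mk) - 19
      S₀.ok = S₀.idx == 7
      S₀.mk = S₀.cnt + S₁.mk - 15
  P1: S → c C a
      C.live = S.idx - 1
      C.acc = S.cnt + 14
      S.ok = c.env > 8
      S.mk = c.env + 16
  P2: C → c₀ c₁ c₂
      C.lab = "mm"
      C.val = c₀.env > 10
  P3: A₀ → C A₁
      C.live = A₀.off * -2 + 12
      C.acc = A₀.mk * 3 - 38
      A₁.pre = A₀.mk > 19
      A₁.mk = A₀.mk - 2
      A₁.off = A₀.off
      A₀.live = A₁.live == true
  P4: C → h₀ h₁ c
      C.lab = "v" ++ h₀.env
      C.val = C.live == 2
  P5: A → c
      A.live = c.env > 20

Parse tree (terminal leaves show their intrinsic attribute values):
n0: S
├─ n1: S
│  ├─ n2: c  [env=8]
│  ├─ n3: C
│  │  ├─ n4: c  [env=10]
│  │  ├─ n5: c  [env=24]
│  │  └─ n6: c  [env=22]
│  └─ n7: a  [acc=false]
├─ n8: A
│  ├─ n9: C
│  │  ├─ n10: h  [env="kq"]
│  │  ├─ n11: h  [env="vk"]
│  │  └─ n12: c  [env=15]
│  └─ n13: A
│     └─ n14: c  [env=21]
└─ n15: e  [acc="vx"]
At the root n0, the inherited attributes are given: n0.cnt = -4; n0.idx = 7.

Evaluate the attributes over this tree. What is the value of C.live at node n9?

1. n0.cnt = -4  [given at root]
2. n0.idx = 7  [given at root]
3. n1.cnt = 12  [S₀.cnt + S₀.idx + 9]
4. n1.idx = 5  [S₀.cnt + 9]
5. n2.env = 8  [terminal]
6. n3.live = 4  [S.idx - 1]
7. n3.acc = 26  [S.cnt + 14]
8. n4.env = 10  [terminal]
9. n5.env = 24  [terminal]
10. n6.env = 22  [terminal]
11. n3.lab = "mm"  ["mm"]
12. n3.val = false  [c₀.env > 10]
13. n7.acc = false  [terminal]
14. n1.ok = false  [c.env > 8]
15. n1.mk = 24  [c.env + 16]
16. n8.pre = true  [S₁.ok == false]
17. n8.mk = 20  [S₀.cnt + S₀.idx + 17]
18. n8.off = 5  [(if S₁.ok then S₀.cnt else S₁.mk) - 19]
19. n9.live = 2  [A₀.off * -2 + 12]
20. n9.acc = 22  [A₀.mk * 3 - 38]
21. n10.env = "kq"  [terminal]
22. n11.env = "vk"  [terminal]
23. n12.env = 15  [terminal]
24. n9.lab = "vkq"  ["v" ++ h₀.env]
25. n9.val = true  [C.live == 2]
26. n13.pre = true  [A₀.mk > 19]
27. n13.mk = 18  [A₀.mk - 2]
28. n13.off = 5  [A₀.off]
29. n14.env = 21  [terminal]
30. n13.live = true  [c.env > 20]
31. n8.live = true  [A₁.live == true]
32. n15.acc = "vx"  [terminal]
33. n0.ok = true  [S₀.idx == 7]
34. n0.mk = 5  [S₀.cnt + S₁.mk - 15]

2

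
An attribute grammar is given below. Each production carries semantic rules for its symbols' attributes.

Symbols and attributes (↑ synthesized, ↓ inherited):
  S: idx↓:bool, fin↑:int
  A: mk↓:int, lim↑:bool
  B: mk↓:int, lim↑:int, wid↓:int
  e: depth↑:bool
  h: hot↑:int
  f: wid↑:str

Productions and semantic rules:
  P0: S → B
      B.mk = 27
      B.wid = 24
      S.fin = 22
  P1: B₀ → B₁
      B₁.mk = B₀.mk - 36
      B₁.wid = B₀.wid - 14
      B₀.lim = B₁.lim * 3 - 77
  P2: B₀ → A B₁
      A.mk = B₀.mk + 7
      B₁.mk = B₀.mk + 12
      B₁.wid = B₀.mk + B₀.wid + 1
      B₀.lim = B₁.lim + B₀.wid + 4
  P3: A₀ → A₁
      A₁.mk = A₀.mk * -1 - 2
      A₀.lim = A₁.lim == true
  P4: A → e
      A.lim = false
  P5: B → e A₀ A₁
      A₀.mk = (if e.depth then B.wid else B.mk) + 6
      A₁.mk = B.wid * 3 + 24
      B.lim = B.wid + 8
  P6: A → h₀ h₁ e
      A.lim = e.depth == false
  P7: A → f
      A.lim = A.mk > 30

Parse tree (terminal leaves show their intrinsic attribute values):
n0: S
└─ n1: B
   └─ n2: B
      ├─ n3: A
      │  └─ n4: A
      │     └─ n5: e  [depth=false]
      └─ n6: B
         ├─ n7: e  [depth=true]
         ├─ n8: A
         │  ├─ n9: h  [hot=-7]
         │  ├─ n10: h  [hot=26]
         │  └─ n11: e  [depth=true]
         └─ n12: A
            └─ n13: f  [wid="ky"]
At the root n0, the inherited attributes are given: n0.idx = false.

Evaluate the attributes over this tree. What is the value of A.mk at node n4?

0

1. n0.idx = false  [given at root]
2. n1.mk = 27  [27]
3. n1.wid = 24  [24]
4. n2.mk = -9  [B₀.mk - 36]
5. n2.wid = 10  [B₀.wid - 14]
6. n3.mk = -2  [B₀.mk + 7]
7. n4.mk = 0  [A₀.mk * -1 - 2]
8. n5.depth = false  [terminal]
9. n4.lim = false  [false]
10. n3.lim = false  [A₁.lim == true]
11. n6.mk = 3  [B₀.mk + 12]
12. n6.wid = 2  [B₀.mk + B₀.wid + 1]
13. n7.depth = true  [terminal]
14. n8.mk = 8  [(if e.depth then B.wid else B.mk) + 6]
15. n9.hot = -7  [terminal]
16. n10.hot = 26  [terminal]
17. n11.depth = true  [terminal]
18. n8.lim = false  [e.depth == false]
19. n12.mk = 30  [B.wid * 3 + 24]
20. n13.wid = "ky"  [terminal]
21. n12.lim = false  [A.mk > 30]
22. n6.lim = 10  [B.wid + 8]
23. n2.lim = 24  [B₁.lim + B₀.wid + 4]
24. n1.lim = -5  [B₁.lim * 3 - 77]
25. n0.fin = 22  [22]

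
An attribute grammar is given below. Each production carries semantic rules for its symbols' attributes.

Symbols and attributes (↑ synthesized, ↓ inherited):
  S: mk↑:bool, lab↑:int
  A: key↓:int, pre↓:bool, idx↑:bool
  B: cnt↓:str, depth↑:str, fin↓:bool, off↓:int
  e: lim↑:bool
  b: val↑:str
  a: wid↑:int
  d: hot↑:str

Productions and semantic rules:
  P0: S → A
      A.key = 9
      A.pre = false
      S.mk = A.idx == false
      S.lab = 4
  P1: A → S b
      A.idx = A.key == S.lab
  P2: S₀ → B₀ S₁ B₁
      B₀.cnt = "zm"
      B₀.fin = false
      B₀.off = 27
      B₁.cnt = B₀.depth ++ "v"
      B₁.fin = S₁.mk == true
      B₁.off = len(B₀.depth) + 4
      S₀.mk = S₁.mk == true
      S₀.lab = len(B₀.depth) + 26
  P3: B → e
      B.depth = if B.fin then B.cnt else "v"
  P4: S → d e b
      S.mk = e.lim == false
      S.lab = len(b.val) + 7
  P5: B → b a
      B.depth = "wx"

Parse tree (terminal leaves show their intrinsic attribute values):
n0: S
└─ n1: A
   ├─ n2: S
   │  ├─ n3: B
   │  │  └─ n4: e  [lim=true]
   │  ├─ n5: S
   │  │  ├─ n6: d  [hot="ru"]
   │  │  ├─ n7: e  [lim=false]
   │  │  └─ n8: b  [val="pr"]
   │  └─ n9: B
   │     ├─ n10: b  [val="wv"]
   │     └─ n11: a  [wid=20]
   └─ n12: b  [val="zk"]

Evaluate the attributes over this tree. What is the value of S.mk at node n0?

true

1. n1.key = 9  [9]
2. n1.pre = false  [false]
3. n3.cnt = "zm"  ["zm"]
4. n3.fin = false  [false]
5. n3.off = 27  [27]
6. n4.lim = true  [terminal]
7. n3.depth = "v"  [if B.fin then B.cnt else "v"]
8. n6.hot = "ru"  [terminal]
9. n7.lim = false  [terminal]
10. n8.val = "pr"  [terminal]
11. n5.mk = true  [e.lim == false]
12. n5.lab = 9  [len(b.val) + 7]
13. n9.cnt = "vv"  [B₀.depth ++ "v"]
14. n9.fin = true  [S₁.mk == true]
15. n9.off = 5  [len(B₀.depth) + 4]
16. n10.val = "wv"  [terminal]
17. n11.wid = 20  [terminal]
18. n9.depth = "wx"  ["wx"]
19. n2.mk = true  [S₁.mk == true]
20. n2.lab = 27  [len(B₀.depth) + 26]
21. n12.val = "zk"  [terminal]
22. n1.idx = false  [A.key == S.lab]
23. n0.mk = true  [A.idx == false]
24. n0.lab = 4  [4]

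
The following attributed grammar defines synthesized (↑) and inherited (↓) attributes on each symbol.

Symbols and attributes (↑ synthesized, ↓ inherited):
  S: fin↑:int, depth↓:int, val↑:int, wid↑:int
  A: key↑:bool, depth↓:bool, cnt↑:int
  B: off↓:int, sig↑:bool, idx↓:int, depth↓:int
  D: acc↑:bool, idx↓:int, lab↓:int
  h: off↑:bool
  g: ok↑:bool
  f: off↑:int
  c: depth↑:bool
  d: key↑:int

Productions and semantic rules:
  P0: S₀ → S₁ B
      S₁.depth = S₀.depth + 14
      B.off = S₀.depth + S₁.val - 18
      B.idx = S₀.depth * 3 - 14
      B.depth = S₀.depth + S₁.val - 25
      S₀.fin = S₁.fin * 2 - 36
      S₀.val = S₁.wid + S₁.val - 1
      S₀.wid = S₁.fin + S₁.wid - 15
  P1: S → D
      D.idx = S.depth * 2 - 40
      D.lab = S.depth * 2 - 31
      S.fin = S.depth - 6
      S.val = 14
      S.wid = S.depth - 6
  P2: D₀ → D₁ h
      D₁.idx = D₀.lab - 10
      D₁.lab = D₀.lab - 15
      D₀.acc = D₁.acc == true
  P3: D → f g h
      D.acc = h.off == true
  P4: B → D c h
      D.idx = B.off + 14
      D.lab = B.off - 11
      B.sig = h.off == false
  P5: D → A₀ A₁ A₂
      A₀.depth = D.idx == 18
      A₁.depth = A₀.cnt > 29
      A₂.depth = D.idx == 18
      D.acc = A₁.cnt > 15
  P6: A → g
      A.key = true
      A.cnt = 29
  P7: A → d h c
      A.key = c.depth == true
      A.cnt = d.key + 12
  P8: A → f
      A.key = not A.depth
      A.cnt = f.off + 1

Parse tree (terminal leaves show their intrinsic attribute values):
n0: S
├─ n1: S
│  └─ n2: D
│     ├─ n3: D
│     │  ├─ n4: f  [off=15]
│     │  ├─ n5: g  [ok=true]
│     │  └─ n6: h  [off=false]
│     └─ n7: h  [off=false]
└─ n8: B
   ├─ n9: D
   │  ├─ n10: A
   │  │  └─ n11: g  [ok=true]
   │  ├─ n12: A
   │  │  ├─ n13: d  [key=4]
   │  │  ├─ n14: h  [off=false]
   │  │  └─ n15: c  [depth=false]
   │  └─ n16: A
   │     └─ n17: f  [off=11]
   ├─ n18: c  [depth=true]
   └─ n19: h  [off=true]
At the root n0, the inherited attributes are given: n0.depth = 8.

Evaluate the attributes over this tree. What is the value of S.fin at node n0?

-4

1. n0.depth = 8  [given at root]
2. n1.depth = 22  [S₀.depth + 14]
3. n2.idx = 4  [S.depth * 2 - 40]
4. n2.lab = 13  [S.depth * 2 - 31]
5. n3.idx = 3  [D₀.lab - 10]
6. n3.lab = -2  [D₀.lab - 15]
7. n4.off = 15  [terminal]
8. n5.ok = true  [terminal]
9. n6.off = false  [terminal]
10. n3.acc = false  [h.off == true]
11. n7.off = false  [terminal]
12. n2.acc = false  [D₁.acc == true]
13. n1.fin = 16  [S.depth - 6]
14. n1.val = 14  [14]
15. n1.wid = 16  [S.depth - 6]
16. n8.off = 4  [S₀.depth + S₁.val - 18]
17. n8.idx = 10  [S₀.depth * 3 - 14]
18. n8.depth = -3  [S₀.depth + S₁.val - 25]
19. n9.idx = 18  [B.off + 14]
20. n9.lab = -7  [B.off - 11]
21. n10.depth = true  [D.idx == 18]
22. n11.ok = true  [terminal]
23. n10.key = true  [true]
24. n10.cnt = 29  [29]
25. n12.depth = false  [A₀.cnt > 29]
26. n13.key = 4  [terminal]
27. n14.off = false  [terminal]
28. n15.depth = false  [terminal]
29. n12.key = false  [c.depth == true]
30. n12.cnt = 16  [d.key + 12]
31. n16.depth = true  [D.idx == 18]
32. n17.off = 11  [terminal]
33. n16.key = false  [not A.depth]
34. n16.cnt = 12  [f.off + 1]
35. n9.acc = true  [A₁.cnt > 15]
36. n18.depth = true  [terminal]
37. n19.off = true  [terminal]
38. n8.sig = false  [h.off == false]
39. n0.fin = -4  [S₁.fin * 2 - 36]
40. n0.val = 29  [S₁.wid + S₁.val - 1]
41. n0.wid = 17  [S₁.fin + S₁.wid - 15]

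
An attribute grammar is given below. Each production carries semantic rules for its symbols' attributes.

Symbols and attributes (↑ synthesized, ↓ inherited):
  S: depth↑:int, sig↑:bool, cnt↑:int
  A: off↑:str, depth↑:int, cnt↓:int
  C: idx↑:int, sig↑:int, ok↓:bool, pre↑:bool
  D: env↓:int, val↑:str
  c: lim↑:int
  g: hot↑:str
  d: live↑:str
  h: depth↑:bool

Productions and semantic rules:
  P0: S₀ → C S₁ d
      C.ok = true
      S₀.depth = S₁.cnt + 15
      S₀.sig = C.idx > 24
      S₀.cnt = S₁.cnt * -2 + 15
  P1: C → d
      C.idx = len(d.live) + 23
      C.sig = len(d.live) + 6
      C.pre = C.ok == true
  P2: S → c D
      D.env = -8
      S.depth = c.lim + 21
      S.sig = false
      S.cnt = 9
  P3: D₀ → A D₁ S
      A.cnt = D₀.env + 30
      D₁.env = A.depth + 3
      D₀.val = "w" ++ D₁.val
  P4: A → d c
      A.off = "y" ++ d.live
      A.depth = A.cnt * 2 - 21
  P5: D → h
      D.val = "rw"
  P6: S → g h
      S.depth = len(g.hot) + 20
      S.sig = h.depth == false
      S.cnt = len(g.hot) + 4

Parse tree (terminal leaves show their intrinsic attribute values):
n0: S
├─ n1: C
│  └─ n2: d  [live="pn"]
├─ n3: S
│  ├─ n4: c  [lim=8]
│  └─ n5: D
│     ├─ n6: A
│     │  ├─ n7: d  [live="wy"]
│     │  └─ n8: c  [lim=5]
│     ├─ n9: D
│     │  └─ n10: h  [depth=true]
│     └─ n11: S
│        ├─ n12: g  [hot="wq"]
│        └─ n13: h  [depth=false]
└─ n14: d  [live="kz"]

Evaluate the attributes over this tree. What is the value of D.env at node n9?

26

1. n1.ok = true  [true]
2. n2.live = "pn"  [terminal]
3. n1.idx = 25  [len(d.live) + 23]
4. n1.sig = 8  [len(d.live) + 6]
5. n1.pre = true  [C.ok == true]
6. n4.lim = 8  [terminal]
7. n5.env = -8  [-8]
8. n6.cnt = 22  [D₀.env + 30]
9. n7.live = "wy"  [terminal]
10. n8.lim = 5  [terminal]
11. n6.off = "ywy"  ["y" ++ d.live]
12. n6.depth = 23  [A.cnt * 2 - 21]
13. n9.env = 26  [A.depth + 3]
14. n10.depth = true  [terminal]
15. n9.val = "rw"  ["rw"]
16. n12.hot = "wq"  [terminal]
17. n13.depth = false  [terminal]
18. n11.depth = 22  [len(g.hot) + 20]
19. n11.sig = true  [h.depth == false]
20. n11.cnt = 6  [len(g.hot) + 4]
21. n5.val = "wrw"  ["w" ++ D₁.val]
22. n3.depth = 29  [c.lim + 21]
23. n3.sig = false  [false]
24. n3.cnt = 9  [9]
25. n14.live = "kz"  [terminal]
26. n0.depth = 24  [S₁.cnt + 15]
27. n0.sig = true  [C.idx > 24]
28. n0.cnt = -3  [S₁.cnt * -2 + 15]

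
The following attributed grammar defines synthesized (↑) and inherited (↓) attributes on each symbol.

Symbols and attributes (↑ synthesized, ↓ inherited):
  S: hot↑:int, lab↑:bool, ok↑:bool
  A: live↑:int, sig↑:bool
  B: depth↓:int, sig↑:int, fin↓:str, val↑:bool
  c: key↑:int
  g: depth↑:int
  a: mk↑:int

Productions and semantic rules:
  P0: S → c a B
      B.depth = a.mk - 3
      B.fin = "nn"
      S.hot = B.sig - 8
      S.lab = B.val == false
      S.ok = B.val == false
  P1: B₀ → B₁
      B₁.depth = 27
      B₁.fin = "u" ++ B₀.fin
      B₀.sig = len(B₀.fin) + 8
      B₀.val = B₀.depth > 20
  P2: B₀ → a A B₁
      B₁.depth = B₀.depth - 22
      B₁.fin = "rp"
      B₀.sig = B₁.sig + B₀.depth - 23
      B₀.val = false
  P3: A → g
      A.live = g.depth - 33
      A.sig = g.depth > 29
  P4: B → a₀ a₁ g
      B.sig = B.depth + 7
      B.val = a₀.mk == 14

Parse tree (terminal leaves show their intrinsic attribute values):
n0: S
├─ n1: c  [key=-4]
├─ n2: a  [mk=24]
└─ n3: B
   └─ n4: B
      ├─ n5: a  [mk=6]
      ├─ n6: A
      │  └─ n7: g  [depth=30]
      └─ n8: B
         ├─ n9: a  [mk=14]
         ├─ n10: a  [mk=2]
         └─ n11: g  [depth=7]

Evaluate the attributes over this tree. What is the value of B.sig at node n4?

1. n1.key = -4  [terminal]
2. n2.mk = 24  [terminal]
3. n3.depth = 21  [a.mk - 3]
4. n3.fin = "nn"  ["nn"]
5. n4.depth = 27  [27]
6. n4.fin = "unn"  ["u" ++ B₀.fin]
7. n5.mk = 6  [terminal]
8. n7.depth = 30  [terminal]
9. n6.live = -3  [g.depth - 33]
10. n6.sig = true  [g.depth > 29]
11. n8.depth = 5  [B₀.depth - 22]
12. n8.fin = "rp"  ["rp"]
13. n9.mk = 14  [terminal]
14. n10.mk = 2  [terminal]
15. n11.depth = 7  [terminal]
16. n8.sig = 12  [B.depth + 7]
17. n8.val = true  [a₀.mk == 14]
18. n4.sig = 16  [B₁.sig + B₀.depth - 23]
19. n4.val = false  [false]
20. n3.sig = 10  [len(B₀.fin) + 8]
21. n3.val = true  [B₀.depth > 20]
22. n0.hot = 2  [B.sig - 8]
23. n0.lab = false  [B.val == false]
24. n0.ok = false  [B.val == false]

16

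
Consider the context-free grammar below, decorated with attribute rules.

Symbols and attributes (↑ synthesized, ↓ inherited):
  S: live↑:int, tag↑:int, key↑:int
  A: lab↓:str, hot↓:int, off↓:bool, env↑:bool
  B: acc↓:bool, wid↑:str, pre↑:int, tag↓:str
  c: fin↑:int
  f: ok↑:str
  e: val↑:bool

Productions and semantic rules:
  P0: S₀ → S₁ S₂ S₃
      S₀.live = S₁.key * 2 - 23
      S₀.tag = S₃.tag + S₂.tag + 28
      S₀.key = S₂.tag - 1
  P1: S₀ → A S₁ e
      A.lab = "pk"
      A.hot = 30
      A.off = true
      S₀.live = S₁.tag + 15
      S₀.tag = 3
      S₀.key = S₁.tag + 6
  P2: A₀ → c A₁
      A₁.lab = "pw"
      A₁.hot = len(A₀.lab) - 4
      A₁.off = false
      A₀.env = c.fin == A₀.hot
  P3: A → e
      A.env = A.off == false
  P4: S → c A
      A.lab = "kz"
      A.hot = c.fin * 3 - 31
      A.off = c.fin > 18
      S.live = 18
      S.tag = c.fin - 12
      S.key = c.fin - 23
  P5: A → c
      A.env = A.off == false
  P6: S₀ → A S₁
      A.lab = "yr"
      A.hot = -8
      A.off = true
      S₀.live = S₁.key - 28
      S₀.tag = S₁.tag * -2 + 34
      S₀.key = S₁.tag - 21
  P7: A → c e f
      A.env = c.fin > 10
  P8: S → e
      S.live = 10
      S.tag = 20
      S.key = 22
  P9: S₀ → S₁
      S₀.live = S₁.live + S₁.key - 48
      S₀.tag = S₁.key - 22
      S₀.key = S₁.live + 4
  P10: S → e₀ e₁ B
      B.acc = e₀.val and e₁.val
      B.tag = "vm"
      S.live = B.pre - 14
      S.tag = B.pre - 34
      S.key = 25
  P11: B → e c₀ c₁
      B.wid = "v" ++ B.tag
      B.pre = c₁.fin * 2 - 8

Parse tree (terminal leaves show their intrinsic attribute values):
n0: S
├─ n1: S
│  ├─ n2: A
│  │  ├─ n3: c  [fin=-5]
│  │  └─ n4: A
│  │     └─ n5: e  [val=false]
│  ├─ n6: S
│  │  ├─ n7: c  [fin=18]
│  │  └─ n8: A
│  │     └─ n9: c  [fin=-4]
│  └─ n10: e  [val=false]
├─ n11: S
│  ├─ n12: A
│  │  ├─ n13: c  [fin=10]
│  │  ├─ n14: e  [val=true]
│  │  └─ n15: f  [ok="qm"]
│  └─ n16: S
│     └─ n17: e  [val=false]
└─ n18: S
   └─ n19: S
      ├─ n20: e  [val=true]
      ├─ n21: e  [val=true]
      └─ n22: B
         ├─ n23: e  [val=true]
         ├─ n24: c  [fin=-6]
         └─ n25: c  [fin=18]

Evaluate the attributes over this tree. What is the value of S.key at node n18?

1. n2.lab = "pk"  ["pk"]
2. n2.hot = 30  [30]
3. n2.off = true  [true]
4. n3.fin = -5  [terminal]
5. n4.lab = "pw"  ["pw"]
6. n4.hot = -2  [len(A₀.lab) - 4]
7. n4.off = false  [false]
8. n5.val = false  [terminal]
9. n4.env = true  [A.off == false]
10. n2.env = false  [c.fin == A₀.hot]
11. n7.fin = 18  [terminal]
12. n8.lab = "kz"  ["kz"]
13. n8.hot = 23  [c.fin * 3 - 31]
14. n8.off = false  [c.fin > 18]
15. n9.fin = -4  [terminal]
16. n8.env = true  [A.off == false]
17. n6.live = 18  [18]
18. n6.tag = 6  [c.fin - 12]
19. n6.key = -5  [c.fin - 23]
20. n10.val = false  [terminal]
21. n1.live = 21  [S₁.tag + 15]
22. n1.tag = 3  [3]
23. n1.key = 12  [S₁.tag + 6]
24. n12.lab = "yr"  ["yr"]
25. n12.hot = -8  [-8]
26. n12.off = true  [true]
27. n13.fin = 10  [terminal]
28. n14.val = true  [terminal]
29. n15.ok = "qm"  [terminal]
30. n12.env = false  [c.fin > 10]
31. n17.val = false  [terminal]
32. n16.live = 10  [10]
33. n16.tag = 20  [20]
34. n16.key = 22  [22]
35. n11.live = -6  [S₁.key - 28]
36. n11.tag = -6  [S₁.tag * -2 + 34]
37. n11.key = -1  [S₁.tag - 21]
38. n20.val = true  [terminal]
39. n21.val = true  [terminal]
40. n22.acc = true  [e₀.val and e₁.val]
41. n22.tag = "vm"  ["vm"]
42. n23.val = true  [terminal]
43. n24.fin = -6  [terminal]
44. n25.fin = 18  [terminal]
45. n22.wid = "vvm"  ["v" ++ B.tag]
46. n22.pre = 28  [c₁.fin * 2 - 8]
47. n19.live = 14  [B.pre - 14]
48. n19.tag = -6  [B.pre - 34]
49. n19.key = 25  [25]
50. n18.live = -9  [S₁.live + S₁.key - 48]
51. n18.tag = 3  [S₁.key - 22]
52. n18.key = 18  [S₁.live + 4]
53. n0.live = 1  [S₁.key * 2 - 23]
54. n0.tag = 25  [S₃.tag + S₂.tag + 28]
55. n0.key = -7  [S₂.tag - 1]

18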